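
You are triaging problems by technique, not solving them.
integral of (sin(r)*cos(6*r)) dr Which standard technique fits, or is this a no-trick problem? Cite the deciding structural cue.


Verdict: a trigonometric identity — split sin(r)*cos(6*r) with the angle-addition identities: the resulting sum integrates term by term.


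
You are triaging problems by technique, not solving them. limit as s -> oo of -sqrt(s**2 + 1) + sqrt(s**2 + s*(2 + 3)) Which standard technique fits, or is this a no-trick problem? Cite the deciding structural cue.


Best approach: conjugate multiplication — turning the difference into a conjugate-rationalized ratio makes the limit readable.


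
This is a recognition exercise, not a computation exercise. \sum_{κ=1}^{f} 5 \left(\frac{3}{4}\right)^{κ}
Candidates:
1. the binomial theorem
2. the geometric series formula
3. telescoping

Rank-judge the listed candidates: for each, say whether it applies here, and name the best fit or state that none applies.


Best approach: the geometric series formula — each term is \frac{3}{4} times the previous one, so the geometric-series formula applies directly.
- the binomial theorem — the terms do not reassemble into a binomial power.
- the geometric series formula: applicable, and directly so.
- telescoping: in the displayed form, no term reappears at a neighboring index to cancel against.


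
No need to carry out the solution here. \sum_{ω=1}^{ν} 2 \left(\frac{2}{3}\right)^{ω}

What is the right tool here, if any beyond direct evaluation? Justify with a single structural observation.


Technique: the geometric series formula — consecutive terms stand in a fixed index-free ratio — the geometric sum formula closes it.


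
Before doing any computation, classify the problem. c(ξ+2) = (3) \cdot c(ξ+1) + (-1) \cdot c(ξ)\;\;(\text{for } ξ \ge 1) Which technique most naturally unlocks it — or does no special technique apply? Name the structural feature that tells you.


Technique: the characteristic-root method — because shifting ξ leaves the equation's coefficients unchanged, exponential trials reduce it to algebra.


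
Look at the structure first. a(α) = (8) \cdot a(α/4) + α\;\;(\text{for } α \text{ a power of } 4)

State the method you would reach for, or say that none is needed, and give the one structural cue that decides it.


Technique: the master substitution — the argument shrinks by the factor 4, so measure the index on a logarithmic scale and the recursion becomes a shift.


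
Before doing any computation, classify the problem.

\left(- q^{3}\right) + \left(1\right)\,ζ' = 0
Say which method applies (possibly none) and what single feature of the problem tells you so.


Method: no special technique — with ζ absent the equation is not coupled at all: direct integration in q.


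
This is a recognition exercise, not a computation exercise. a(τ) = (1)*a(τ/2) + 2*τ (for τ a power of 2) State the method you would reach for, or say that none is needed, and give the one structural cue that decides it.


Technique: the master substitution — the argument τ/2 divides the index by 2; the standard τ = 2^m substitution converts it to a constant-shift recurrence.


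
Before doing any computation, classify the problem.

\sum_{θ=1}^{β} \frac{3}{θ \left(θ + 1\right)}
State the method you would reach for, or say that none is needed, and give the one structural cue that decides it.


Diagnosis: telescoping — poles of \frac{3}{θ \left(θ + 1\right)} differ by an integer, the telltale of a telescoping partial-fraction sum.


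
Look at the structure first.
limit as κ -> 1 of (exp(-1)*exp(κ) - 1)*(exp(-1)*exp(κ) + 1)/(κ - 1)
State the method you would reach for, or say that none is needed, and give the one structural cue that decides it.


Method: l'Hôpital's rule (0/0) — the 0/0 form at 1 is the signature situation for l'Hôpital's rule. One could equally expand both pieces locally and compare leading terms; the rule does that in one stroke.


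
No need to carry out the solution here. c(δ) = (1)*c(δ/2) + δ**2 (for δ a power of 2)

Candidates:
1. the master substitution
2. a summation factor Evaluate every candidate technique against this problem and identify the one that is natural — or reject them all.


Diagnosis: the master substitution — the argument contracts 2-fold per step: reindex δ exponentially and solve the linear recurrence in the new index.
- the master substitution — a fit — the right tool for this form.
- a summation factor: a divided-index call is outside the fixed-shift first-order family a summation factor normalizes.


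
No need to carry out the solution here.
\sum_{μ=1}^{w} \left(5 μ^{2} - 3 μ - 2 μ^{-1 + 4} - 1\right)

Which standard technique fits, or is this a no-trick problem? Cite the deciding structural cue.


Best approach: no special technique — every summand is a constant multiple of a power of μ — apply the standard power-sum identities one degree at a time.


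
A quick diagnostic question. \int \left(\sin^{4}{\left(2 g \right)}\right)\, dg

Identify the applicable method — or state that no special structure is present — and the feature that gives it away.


Method: a trigonometric identity — the even trigonometric power \sin^{4}{\left(2 g \right)} reduces by a double-angle identity before any integration is attempted.


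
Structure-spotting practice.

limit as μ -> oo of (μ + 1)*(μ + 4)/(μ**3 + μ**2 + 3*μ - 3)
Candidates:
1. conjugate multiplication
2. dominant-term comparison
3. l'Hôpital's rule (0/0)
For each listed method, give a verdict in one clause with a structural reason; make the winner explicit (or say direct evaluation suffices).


Best approach: dominant-term comparison — at large μ only the top-degree terms survive; compare the leading terms and the limit falls out.
- conjugate multiplication: rationalization has no target — no divergent radical difference appears.
- dominant-term comparison — a fit — the right tool for this form.
- l'Hôpital's rule (0/0) — no 0/0 form appears: written as one quotient, top and bottom both grow without bound, and the ratio is decided by their leading terms.


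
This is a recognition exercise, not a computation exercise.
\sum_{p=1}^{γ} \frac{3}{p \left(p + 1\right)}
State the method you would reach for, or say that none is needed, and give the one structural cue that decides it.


Diagnosis: telescoping — poles of \frac{3}{p \left(p + 1\right)} differ by an integer, the telltale of a telescoping partial-fraction sum.


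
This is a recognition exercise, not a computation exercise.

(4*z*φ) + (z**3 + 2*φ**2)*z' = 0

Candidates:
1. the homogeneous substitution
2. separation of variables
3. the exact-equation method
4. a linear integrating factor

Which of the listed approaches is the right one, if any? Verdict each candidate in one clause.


Diagnosis: the exact-equation method — 4*z*φ and z**3 + 2*φ**2 pass the exactness check on the nose, so no integrating factor in φ or z is needed at all.
- the homogeneous substitution — the slope does not depend on the ratio of the variables alone.
- separation of variables — the two dependences are entangled, not a clean product of one-variable pieces.
- the exact-equation method — a fit — the right tool for this form.
- a linear integrating factor — a nonlinear term in the unknown puts this outside the integrating-factor template.


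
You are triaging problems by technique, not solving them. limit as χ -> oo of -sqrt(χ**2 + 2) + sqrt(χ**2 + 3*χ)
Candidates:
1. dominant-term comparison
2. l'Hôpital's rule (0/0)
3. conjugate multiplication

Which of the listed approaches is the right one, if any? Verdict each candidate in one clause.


Best approach: conjugate multiplication — the difference sqrt(χ**2 + 3*χ) - sqrt(χ**2 + 2) is an ∞ − ∞ stalemate; its conjugate partner breaks the tie.
- dominant-term comparison: no ranking of term growth rates resolves the limit here.
- l'Hôpital's rule (0/0): no quotient structure at all: the clash is ∞ minus ∞, which rationalizing converts into a tractable ratio.
- conjugate multiplication: applies; the problem has the shape this method handles.


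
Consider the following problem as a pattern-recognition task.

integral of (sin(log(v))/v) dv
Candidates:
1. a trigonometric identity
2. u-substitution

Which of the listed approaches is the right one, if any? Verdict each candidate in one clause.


Best approach: u-substitution — structure check: outer function, inner expression log(v), inner derivative as a factor — the classic u = log(v) pattern.
- a trigonometric identity — the trigonometric factor has no even power to reduce and no cross-frequency product to convert — the standard power-reduction and product-to-sum identities do not engage it.
- u-substitution — yes, a natural case for it.


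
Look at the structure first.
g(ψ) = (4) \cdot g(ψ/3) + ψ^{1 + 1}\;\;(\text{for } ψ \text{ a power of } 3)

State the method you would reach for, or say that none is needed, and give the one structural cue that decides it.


Best approach: the master substitution — the argument shrinks by the factor 3, so measure the index on a logarithmic scale and the recursion becomes a shift.


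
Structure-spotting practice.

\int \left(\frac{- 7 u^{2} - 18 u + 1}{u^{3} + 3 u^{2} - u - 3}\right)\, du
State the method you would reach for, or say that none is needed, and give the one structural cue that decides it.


Method: partial fractions — once u^{3} + 3 u^{2} - u - 3 is factored, each root contributes a simple-fraction term; integrate them one at a time.


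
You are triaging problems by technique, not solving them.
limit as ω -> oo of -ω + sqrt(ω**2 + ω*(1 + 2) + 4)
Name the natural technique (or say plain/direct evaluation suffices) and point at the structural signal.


Method: conjugate multiplication — sqrt(ω**2 + ω*(1 + 2) + 4) and ω both blow up, but their difference is tame once the conjugate rationalizes it.


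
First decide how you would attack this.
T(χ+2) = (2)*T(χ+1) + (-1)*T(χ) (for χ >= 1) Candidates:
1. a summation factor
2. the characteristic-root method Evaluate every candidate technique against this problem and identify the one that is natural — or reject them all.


Best approach: the characteristic-root method — the recurrence treats every index alike (constant coefficients, no forcing) — precisely the regime where r^χ trials close it.
- a summation factor — the recurrence reaches back more than one step, outside the first-order family a summation factor normalizes.
- the characteristic-root method: yes, a natural case for it.


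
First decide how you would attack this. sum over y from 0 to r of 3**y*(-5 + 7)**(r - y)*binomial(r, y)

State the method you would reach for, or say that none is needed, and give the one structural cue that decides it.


Best approach: the binomial theorem — the binomial coefficients weight matched powers of 3 and (-5 + 7), which is exactly the expansion of a binomial power.


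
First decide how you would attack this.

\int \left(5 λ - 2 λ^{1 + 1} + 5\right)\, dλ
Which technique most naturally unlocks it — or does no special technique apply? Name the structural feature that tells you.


Technique: no special technique — a term-by-term power-rule job in λ; no substitution or rearrangement earns its keep here.


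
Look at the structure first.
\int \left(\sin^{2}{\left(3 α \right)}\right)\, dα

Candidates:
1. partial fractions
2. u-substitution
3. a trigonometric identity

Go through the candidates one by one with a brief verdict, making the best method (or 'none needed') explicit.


Technique: a trigonometric identity — the exponent on \sin^{2}{\left(3 α \right)} is even — the power-reduction identity is the standard preprocessing step.
- partial fractions — there is no rational-function structure to decompose.
- u-substitution — no subexpression of the integrand serves as a whole-integral substitution inner — individual terms may offer their own, but none carries its derivative as a factor of the full integrand; a working change of variable would have to be constructed from outside the expression.
- a trigonometric identity: applicable, and directly so.


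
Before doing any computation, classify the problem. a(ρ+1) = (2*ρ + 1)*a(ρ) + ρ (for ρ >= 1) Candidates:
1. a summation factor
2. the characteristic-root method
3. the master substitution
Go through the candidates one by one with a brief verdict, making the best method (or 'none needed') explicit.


Diagnosis: a summation factor — with the index-dependent coefficient 2*ρ + 1, dividing by the cumulative product turns the left side into a pure difference.
- a summation factor — applicable, and directly so.
- the characteristic-root method — the coefficients change with the index, which the root method cannot absorb.
- the master substitution: the recursion steps by a constant offset, so exponential reindexing is pointless.


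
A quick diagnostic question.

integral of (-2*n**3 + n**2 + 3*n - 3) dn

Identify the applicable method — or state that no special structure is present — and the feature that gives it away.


Best approach: no special technique — scan for structure and find none: constant multiples of powers of n, integrate directly.


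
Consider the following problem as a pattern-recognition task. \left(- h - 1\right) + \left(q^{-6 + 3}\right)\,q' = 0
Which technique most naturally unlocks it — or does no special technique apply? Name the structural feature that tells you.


Diagnosis: separation of variables — all dependence on the two variables factors apart, the defining separable shape. The equation is exact as it stands too — a potential function exists — though separation reads the split structure directly.


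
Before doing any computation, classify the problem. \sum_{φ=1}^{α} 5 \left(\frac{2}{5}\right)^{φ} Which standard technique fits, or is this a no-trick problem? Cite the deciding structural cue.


Method: the geometric series formula — each summand is the previous one scaled by \frac{2}{5}; that constant multiplier is itself the geometric structure.


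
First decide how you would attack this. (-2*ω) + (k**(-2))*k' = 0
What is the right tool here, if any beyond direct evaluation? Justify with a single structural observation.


Method: separation of variables — separating collects all k-dependence with the derivative and leaves all ω-dependence opposite: variables separate. An exactness check succeeds on this form as well — separation and the potential function arrive at the same answer, separation more directly.


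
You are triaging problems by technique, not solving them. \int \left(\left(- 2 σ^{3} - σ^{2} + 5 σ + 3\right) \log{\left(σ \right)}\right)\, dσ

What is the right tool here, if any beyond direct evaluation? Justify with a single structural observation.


Technique: integration by parts — \log{\left(σ \right)} is the classic u in parts — its derivative is a plain reciprocal while - 2 σ^{3} - σ^{2} + 5 σ + 3 absorbs the dv role.


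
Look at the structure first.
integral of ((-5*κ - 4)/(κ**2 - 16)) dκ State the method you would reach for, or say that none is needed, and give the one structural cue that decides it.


Method: partial fractions — the denominator κ**2 - 16 factors, so the quotient decomposes into elementary partial fractions term by term.


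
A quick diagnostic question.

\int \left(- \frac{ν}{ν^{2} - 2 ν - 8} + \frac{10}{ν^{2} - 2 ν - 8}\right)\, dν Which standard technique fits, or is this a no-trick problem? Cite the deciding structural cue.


Technique: partial fractions — break ν^{2} - 2 ν - 8 into its roots and the integral splits into logarithm-sized bites.


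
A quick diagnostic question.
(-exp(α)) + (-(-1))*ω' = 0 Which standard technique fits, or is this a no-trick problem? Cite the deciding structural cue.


Diagnosis: no special technique — the slope is a function of α alone, so integrate both sides directly.


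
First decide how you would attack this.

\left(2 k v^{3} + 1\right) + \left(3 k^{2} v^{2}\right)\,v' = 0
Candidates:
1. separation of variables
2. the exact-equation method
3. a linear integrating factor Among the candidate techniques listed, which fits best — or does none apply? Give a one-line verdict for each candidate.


Method: the exact-equation method — this form is already the differential of something: the matching mixed partials of 2 k v^{3} + 1 and 3 k^{2} v^{2} prove it.
- separation of variables — no algebra isolates the independent variable on one side and the unknown on the other.
- the exact-equation method: yes — fits the structure here.
- a linear integrating factor — the unknown enters nonlinearly (through a power, a denominator, or a transcendental function), which the linear integrating-factor recipe cannot absorb as-is — any repair would come from a preliminary substitution, not the factor.


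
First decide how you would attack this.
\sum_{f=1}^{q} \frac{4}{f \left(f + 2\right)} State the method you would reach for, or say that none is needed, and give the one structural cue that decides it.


Technique: telescoping — split \frac{4}{f \left(f + 2\right)} by partial fractions and the pieces are one function at shifted arguments — interior terms cancel.


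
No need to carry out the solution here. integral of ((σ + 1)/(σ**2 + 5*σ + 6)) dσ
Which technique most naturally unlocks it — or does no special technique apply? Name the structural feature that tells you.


Verdict: partial fractions — the integrand is a proper rational function and its denominator σ**2 + 5*σ + 6 factors into distinct pieces, so it splits into simple fractions.


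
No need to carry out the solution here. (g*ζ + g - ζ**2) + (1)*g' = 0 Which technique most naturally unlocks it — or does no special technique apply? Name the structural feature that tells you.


Verdict: a linear integrating factor — the unknown enters only to the first power against a nonzero forcing term — the integrating-factor template applies directly.


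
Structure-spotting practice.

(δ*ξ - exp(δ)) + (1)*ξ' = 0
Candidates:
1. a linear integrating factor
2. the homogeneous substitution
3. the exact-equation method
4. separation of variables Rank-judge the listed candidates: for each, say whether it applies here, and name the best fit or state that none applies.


Diagnosis: a linear integrating factor — the unknown enters only to the first power against a nonzero forcing term — the integrating-factor template applies directly.
- a linear integrating factor — yes — fits the structure here.
- the homogeneous substitution — the slope does not depend on the ratio of the variables alone.
- the exact-equation method — the mixed-partials test fails on this split — it is not an exact differential as presented.
- separation of variables: no algebra isolates the independent variable on one side and the unknown on the other.


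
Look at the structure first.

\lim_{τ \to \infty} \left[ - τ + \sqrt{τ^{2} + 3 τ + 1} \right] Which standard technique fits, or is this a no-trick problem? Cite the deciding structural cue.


Technique: conjugate multiplication — the difference \sqrt{τ^{2} + 3 τ + 1} - τ is an ∞ − ∞ stalemate; its conjugate partner breaks the tie.


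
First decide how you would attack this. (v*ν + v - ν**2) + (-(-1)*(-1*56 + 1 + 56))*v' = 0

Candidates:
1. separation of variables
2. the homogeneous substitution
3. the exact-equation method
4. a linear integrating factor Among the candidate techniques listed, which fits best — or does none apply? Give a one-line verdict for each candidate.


Technique: a linear integrating factor — linear in the unknown with genuine forcing: multiply through by the exponential of the integrated coefficient and the left side closes into one derivative.
- separation of variables — no algebra isolates the independent variable on one side and the unknown on the other.
- the homogeneous substitution — the slope is not a function of the ratio of the variables alone.
- the exact-equation method: the mixed-partials test fails on this split — it is not an exact differential as presented.
- a linear integrating factor: applies; the problem has the shape this method handles.


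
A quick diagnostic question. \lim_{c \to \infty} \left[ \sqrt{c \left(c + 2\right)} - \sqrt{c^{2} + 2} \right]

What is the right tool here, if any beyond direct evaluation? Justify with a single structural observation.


Verdict: conjugate multiplication — the difference \sqrt{c \left(c + 2\right)} - \sqrt{c^{2} + 2} is an ∞ − ∞ stalemate; its conjugate partner breaks the tie.


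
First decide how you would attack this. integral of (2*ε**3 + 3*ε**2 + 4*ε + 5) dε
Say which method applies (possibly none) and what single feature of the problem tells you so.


Diagnosis: no special technique — every term is a constant multiple of a power of ε; term-wise power-rule integration needs no preliminary transformation.


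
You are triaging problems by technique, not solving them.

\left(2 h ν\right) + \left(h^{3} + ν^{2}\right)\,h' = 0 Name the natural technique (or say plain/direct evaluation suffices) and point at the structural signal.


Method: the exact-equation method — equality of cross partials is the green light — assemble the potential function term by term.


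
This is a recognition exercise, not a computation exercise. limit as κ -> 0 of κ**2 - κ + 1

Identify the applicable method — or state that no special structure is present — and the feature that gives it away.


Verdict: no special technique — no zero denominators, no indeterminate clash at 0 — substitute and read off the value.


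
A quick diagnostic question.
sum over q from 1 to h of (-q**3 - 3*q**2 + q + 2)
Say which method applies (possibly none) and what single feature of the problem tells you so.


Technique: no special technique — every summand is a constant multiple of a power of q — apply the standard power-sum identities one degree at a time.


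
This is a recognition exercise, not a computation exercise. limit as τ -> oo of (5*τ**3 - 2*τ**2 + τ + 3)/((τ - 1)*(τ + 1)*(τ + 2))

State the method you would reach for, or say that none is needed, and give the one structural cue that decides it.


Technique: dominant-term comparison — divide by the highest power of τ present: lower-order terms vanish and the dominant ratio remains. Differentiating the expression as a single quotient would eventually settle it as well; matching dominant growth settles it immediately.


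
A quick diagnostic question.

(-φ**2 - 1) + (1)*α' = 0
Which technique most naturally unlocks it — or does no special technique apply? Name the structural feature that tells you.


Method: no special technique — solved for the derivative, α never appears on the right — this is a direct integration in φ, not a differential-equations problem at heart.


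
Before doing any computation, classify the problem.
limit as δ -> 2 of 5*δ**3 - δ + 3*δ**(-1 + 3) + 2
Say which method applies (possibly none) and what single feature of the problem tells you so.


Best approach: no special technique — no zero denominators, no indeterminate clash at 2 — substitute and read off the value.


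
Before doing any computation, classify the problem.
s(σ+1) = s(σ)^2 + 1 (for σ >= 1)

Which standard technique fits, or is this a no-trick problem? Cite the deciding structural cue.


Best approach: no special technique — nonlinear feedback in the recursion rules out every root- or factor-based technique.


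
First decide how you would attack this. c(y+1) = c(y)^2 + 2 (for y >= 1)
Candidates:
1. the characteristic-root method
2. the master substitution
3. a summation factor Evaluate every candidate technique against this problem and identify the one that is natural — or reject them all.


Best approach: no special technique — nonlinear feedback in the recursion rules out every root- or factor-based technique.
- the characteristic-root method: the recursion is nonlinear in the sequence values, so no linear-modes ansatz applies.
- the master substitution: the recursion shifts the index rather than dividing it.
- a summation factor: no summation factor applies — the rule is not linear in the sequence values.


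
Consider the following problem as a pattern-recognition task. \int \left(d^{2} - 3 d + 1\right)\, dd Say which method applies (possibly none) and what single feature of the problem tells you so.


Verdict: no special technique — a term-by-term power-rule job in d; no substitution or rearrangement earns its keep here.


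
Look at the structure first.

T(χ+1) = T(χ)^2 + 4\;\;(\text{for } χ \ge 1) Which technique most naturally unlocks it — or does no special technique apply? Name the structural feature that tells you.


Diagnosis: no special technique — the unknown sequence enters the update nonlinearly, so no linear method fits the recurrence as written — direct iteration remains.


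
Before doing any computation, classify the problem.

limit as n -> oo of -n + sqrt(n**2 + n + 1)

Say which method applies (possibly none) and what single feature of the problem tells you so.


Diagnosis: conjugate multiplication — both pieces blow up but their difference is finite; the conjugate trick rationalizes sqrt(n**2 + n + 1) - n.


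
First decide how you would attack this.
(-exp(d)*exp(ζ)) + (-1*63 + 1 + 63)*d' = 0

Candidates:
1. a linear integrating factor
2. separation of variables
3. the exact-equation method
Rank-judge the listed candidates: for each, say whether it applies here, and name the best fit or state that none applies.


Best approach: separation of variables — a product of single-variable factors, exp(ζ) and exp(d) — the textbook separable form.
- a linear integrating factor — a nonlinear term in the unknown puts this outside the integrating-factor template.
- separation of variables — yes — fits the structure here.
- the exact-equation method — the mixed-partials test fails on this split — it is not an exact differential as presented.


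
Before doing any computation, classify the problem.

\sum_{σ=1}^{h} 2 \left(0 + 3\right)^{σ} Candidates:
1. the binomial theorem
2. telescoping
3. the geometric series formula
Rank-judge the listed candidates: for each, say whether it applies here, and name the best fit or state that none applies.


Diagnosis: the geometric series formula — the ratio of consecutive terms is the constant 3, independent of the index — a geometric sum.
- the binomial theorem: the summand does not match any term pattern of an expanded binomial power.
- telescoping — neither a shifted-difference shape nor integer-spaced poles are present.
- the geometric series formula: yes, a natural case for it.


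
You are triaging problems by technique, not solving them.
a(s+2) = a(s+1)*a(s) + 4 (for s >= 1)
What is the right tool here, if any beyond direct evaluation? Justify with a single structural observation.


Diagnosis: no special technique — the new term depends nonlinearly on the old ones, which disqualifies every superposition-based technique.


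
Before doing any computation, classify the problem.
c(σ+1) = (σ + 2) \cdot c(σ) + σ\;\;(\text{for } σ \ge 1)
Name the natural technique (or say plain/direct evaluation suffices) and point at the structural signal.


Verdict: a summation factor — first-order linear but the coefficient σ + 2 moves with the index — divide by the cumulative product and telescope.


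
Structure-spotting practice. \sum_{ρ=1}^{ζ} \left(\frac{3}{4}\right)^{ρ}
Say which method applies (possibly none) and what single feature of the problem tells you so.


Diagnosis: the geometric series formula — each summand is the previous one scaled by \frac{3}{4}; that constant multiplier is itself the geometric structure.


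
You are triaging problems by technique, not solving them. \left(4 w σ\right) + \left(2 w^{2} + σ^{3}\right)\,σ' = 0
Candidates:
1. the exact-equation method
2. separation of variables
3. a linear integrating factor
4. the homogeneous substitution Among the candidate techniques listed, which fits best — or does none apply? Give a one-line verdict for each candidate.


Diagnosis: the exact-equation method — d/dσ of 4 w σ equals d/dw of 2 w^{2} + σ^{3}: the form is a total differential of one potential — integrate it exactly.
- the exact-equation method — applicable, and directly so.
- separation of variables — no algebra isolates the independent variable on one side and the unknown on the other.
- a linear integrating factor: a nonlinear term in the unknown puts this outside the integrating-factor template.
- the homogeneous substitution: the ratio substitution does not collapse this equation.


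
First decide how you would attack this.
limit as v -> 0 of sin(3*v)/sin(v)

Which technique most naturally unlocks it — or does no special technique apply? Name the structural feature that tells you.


Diagnosis: l'Hôpital's rule (0/0) — the 0/0 form at 0 is the signature situation for l'Hôpital's rule. A local series expansion at the point resolves it as well; the rule is the packaged version of that step.


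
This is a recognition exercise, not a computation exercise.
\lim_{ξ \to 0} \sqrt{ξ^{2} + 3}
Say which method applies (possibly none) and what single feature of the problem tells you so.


Best approach: no special technique — the expression is continuous at the evaluation point — substitute directly; no indeterminate form appears.


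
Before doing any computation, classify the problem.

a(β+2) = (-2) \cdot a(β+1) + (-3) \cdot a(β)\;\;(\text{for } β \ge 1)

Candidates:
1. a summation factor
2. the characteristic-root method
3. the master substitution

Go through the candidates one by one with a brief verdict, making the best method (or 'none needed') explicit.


Diagnosis: the characteristic-root method — every coefficient is a fixed number and the forcing is zero — substitute r^β and read off the root equation.
- a summation factor: the recurrence reaches back more than one step, outside the first-order family a summation factor normalizes.
- the characteristic-root method — applicable, and directly so.
- the master substitution — no fixed divisor shrinks the index between calls.


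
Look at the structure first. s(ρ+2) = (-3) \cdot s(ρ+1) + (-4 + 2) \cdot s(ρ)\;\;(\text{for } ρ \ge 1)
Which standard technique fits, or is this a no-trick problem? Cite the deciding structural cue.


Method: the characteristic-root method — this is the constant-coefficient homogeneous case — the whole solution in ρ reduces to a polynomial's roots.


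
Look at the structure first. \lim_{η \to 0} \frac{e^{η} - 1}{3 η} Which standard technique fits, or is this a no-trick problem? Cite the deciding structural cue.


Diagnosis: l'Hôpital's rule (0/0) — both numerator and denominator vanish at 0: the genuine 0/0 indeterminate that l'Hôpital exists for. Known elementary limits would finish this too — the rule just bypasses the case analysis.


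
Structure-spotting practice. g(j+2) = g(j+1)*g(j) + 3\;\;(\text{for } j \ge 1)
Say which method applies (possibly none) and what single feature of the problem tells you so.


Verdict: no special technique — the sequence value feeds back through itself nonlinearly — linear superposition fails, and every superposition-based closed form fails with it.


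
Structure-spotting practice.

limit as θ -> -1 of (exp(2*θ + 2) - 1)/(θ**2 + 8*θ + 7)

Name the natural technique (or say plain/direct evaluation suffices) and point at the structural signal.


Method: l'Hôpital's rule (0/0) — both numerator and denominator vanish at -1: the genuine 0/0 indeterminate that l'Hôpital exists for. Expanding numerator and denominator to first order gives the same value — the rule automates exactly that.


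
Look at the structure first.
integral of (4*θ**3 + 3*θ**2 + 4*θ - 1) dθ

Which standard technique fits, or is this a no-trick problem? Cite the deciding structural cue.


Method: no special technique — scan for structure and find none: constant multiples of powers of θ, integrate directly.


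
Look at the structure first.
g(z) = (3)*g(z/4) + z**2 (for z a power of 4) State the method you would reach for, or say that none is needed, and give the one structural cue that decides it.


Technique: the master substitution — the argument shrinks by the factor 4, so measure the index on a logarithmic scale and the recursion becomes a shift.


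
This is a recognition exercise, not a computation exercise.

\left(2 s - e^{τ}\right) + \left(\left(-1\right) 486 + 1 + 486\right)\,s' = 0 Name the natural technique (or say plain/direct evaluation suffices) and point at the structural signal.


Best approach: a linear integrating factor — s appears only to the first power with coefficient 2 — the classic integrating-factor setup.


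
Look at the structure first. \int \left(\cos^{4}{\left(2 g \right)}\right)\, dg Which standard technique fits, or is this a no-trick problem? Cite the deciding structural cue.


Diagnosis: a trigonometric identity — \cos^{4}{\left(2 g \right)} is an even power — the power-reduction identity rewrites it into first-degree cosines.


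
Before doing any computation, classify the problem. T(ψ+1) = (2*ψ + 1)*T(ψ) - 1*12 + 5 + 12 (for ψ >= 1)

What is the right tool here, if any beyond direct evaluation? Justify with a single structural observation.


Diagnosis: a summation factor — one step of memory with a weight 2*ψ + 1 that changes as the index grows — the summation-factor construction is built for this.


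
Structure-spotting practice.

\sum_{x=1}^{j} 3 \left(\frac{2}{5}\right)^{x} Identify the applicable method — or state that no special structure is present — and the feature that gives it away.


Technique: the geometric series formula — term-over-term division gives \frac{2}{5} every time — index-free ratio, geometric sum formula applies.


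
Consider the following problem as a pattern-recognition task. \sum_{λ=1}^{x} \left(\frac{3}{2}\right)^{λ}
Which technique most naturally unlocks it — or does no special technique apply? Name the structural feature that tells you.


Technique: the geometric series formula — the ratio of consecutive terms is the constant \frac{3}{2}, independent of the index — a geometric sum.


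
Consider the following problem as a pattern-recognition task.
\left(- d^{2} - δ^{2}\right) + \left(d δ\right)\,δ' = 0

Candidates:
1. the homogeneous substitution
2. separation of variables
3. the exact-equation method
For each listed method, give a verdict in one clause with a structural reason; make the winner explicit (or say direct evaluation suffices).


Diagnosis: the homogeneous substitution — scaling d and δ together leaves the slope fixed — it depends only on δ/d, so substitute the ratio. This doubles as a Bernoulli equation in the unknown as written; the homogeneous route needs no setup at all.
- the homogeneous substitution — applies; the problem has the shape this method handles.
- separation of variables — the two dependences do not factor apart.
- the exact-equation method — the mixed-partials test fails on this split — it is not an exact differential as presented.


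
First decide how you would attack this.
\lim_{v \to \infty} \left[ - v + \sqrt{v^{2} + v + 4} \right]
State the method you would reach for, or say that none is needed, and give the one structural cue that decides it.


Best approach: conjugate multiplication — both pieces blow up but their difference is finite; the conjugate trick rationalizes \sqrt{v^{2} + v + 4} - v.


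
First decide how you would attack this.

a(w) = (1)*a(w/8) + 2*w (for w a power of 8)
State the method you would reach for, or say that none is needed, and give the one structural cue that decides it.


Method: the master substitution — the index is divided (w/8), not shifted — substitute w = 8^m to straighten it into a shift recurrence.


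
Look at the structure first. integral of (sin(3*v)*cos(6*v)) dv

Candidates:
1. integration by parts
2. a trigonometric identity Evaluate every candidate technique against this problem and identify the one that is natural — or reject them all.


Diagnosis: a trigonometric identity — distinct frequencies under one product (sin(3*v)*cos(6*v)): the product-to-sum identity is the systematic route to an integrable form.
- integration by parts: not the fit here: there is no polynomial factor to ladder down — parts can still close the trigonometric product by recursion, though the identity rewrite is the direct route.
- a trigonometric identity: applicable, and directly so.


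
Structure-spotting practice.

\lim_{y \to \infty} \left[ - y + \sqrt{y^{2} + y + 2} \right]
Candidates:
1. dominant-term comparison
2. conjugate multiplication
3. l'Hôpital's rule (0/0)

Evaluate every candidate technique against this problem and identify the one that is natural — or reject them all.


Verdict: conjugate multiplication — an infinity-minus-infinity difference with a surviving radical — multiply by the conjugate to cancel the divergence.
- dominant-term comparison — this limit is not decided by comparing leading-term growth at infinity.
- conjugate multiplication — applicable, and directly so.
- l'Hôpital's rule (0/0): the expression is a difference driving to ∞ − ∞, not a 0/0 quotient — there is no ratio for the rule to differentiate.


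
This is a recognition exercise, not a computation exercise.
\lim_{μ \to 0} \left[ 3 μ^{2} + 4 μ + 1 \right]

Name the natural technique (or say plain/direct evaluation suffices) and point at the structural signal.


Best approach: no special technique — nothing blocks direct substitution at 0: plug in and finish.


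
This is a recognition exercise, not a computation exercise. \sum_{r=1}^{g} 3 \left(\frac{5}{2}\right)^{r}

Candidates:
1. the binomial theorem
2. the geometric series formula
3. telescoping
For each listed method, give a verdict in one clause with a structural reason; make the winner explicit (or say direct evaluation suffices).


Verdict: the geometric series formula — the ratio of consecutive terms is the constant \frac{5}{2}, independent of the index — a geometric sum.
- the binomial theorem: no binomial coefficients pair with matched powers.
- the geometric series formula: applies; the problem has the shape this method handles.
- telescoping — as presented, consecutive terms share no shifted copy to cancel against — no rewrite is on display to change that.


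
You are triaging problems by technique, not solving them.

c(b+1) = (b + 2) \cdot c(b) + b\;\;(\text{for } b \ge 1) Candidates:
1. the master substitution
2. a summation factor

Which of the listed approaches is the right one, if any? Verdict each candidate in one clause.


Best approach: a summation factor — the coefficient b + 2 drifts with the index, so no fixed root exists; normalizing by the cumulative product telescopes it.
- the master substitution — the recursion steps by a constant offset, so exponential reindexing is pointless.
- a summation factor — applies; the problem has the shape this method handles.


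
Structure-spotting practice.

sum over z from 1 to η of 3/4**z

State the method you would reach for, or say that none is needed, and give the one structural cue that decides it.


Method: the geometric series formula — consecutive terms stand in a fixed index-free ratio — the geometric sum formula closes it.


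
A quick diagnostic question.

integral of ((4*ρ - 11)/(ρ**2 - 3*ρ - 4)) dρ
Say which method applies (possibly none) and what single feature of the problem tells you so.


Best approach: partial fractions — a proper rational integrand whose denominator splits into simpler factors — decompose into partial fractions first.
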